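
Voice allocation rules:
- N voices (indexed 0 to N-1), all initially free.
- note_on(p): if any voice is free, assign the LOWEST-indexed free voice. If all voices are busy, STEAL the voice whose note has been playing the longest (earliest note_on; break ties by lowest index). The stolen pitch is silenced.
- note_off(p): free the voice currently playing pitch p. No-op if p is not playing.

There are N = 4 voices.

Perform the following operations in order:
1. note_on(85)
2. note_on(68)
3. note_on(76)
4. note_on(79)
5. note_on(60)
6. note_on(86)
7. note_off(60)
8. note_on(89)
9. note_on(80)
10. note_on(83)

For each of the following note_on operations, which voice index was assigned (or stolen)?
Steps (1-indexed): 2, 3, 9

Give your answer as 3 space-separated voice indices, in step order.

Answer: 1 2 2

Derivation:
Op 1: note_on(85): voice 0 is free -> assigned | voices=[85 - - -]
Op 2: note_on(68): voice 1 is free -> assigned | voices=[85 68 - -]
Op 3: note_on(76): voice 2 is free -> assigned | voices=[85 68 76 -]
Op 4: note_on(79): voice 3 is free -> assigned | voices=[85 68 76 79]
Op 5: note_on(60): all voices busy, STEAL voice 0 (pitch 85, oldest) -> assign | voices=[60 68 76 79]
Op 6: note_on(86): all voices busy, STEAL voice 1 (pitch 68, oldest) -> assign | voices=[60 86 76 79]
Op 7: note_off(60): free voice 0 | voices=[- 86 76 79]
Op 8: note_on(89): voice 0 is free -> assigned | voices=[89 86 76 79]
Op 9: note_on(80): all voices busy, STEAL voice 2 (pitch 76, oldest) -> assign | voices=[89 86 80 79]
Op 10: note_on(83): all voices busy, STEAL voice 3 (pitch 79, oldest) -> assign | voices=[89 86 80 83]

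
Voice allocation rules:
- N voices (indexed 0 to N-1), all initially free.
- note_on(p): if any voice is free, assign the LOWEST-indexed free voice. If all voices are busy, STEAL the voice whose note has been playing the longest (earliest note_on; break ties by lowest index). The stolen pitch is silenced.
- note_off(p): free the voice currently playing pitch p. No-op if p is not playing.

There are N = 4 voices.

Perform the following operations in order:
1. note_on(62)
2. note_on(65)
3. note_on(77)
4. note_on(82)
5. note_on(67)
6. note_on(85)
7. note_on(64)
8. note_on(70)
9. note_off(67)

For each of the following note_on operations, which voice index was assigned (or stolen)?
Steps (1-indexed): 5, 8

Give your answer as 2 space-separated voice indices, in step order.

Op 1: note_on(62): voice 0 is free -> assigned | voices=[62 - - -]
Op 2: note_on(65): voice 1 is free -> assigned | voices=[62 65 - -]
Op 3: note_on(77): voice 2 is free -> assigned | voices=[62 65 77 -]
Op 4: note_on(82): voice 3 is free -> assigned | voices=[62 65 77 82]
Op 5: note_on(67): all voices busy, STEAL voice 0 (pitch 62, oldest) -> assign | voices=[67 65 77 82]
Op 6: note_on(85): all voices busy, STEAL voice 1 (pitch 65, oldest) -> assign | voices=[67 85 77 82]
Op 7: note_on(64): all voices busy, STEAL voice 2 (pitch 77, oldest) -> assign | voices=[67 85 64 82]
Op 8: note_on(70): all voices busy, STEAL voice 3 (pitch 82, oldest) -> assign | voices=[67 85 64 70]
Op 9: note_off(67): free voice 0 | voices=[- 85 64 70]

Answer: 0 3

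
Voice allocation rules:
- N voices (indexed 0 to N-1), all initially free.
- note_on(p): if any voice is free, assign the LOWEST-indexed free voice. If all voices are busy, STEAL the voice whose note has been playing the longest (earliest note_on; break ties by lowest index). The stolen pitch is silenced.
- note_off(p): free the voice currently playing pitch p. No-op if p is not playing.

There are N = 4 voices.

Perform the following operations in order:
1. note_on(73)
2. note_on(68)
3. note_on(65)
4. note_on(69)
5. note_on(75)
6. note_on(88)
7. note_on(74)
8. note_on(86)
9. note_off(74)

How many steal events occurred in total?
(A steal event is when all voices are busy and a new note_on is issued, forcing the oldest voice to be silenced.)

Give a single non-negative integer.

Op 1: note_on(73): voice 0 is free -> assigned | voices=[73 - - -]
Op 2: note_on(68): voice 1 is free -> assigned | voices=[73 68 - -]
Op 3: note_on(65): voice 2 is free -> assigned | voices=[73 68 65 -]
Op 4: note_on(69): voice 3 is free -> assigned | voices=[73 68 65 69]
Op 5: note_on(75): all voices busy, STEAL voice 0 (pitch 73, oldest) -> assign | voices=[75 68 65 69]
Op 6: note_on(88): all voices busy, STEAL voice 1 (pitch 68, oldest) -> assign | voices=[75 88 65 69]
Op 7: note_on(74): all voices busy, STEAL voice 2 (pitch 65, oldest) -> assign | voices=[75 88 74 69]
Op 8: note_on(86): all voices busy, STEAL voice 3 (pitch 69, oldest) -> assign | voices=[75 88 74 86]
Op 9: note_off(74): free voice 2 | voices=[75 88 - 86]

Answer: 4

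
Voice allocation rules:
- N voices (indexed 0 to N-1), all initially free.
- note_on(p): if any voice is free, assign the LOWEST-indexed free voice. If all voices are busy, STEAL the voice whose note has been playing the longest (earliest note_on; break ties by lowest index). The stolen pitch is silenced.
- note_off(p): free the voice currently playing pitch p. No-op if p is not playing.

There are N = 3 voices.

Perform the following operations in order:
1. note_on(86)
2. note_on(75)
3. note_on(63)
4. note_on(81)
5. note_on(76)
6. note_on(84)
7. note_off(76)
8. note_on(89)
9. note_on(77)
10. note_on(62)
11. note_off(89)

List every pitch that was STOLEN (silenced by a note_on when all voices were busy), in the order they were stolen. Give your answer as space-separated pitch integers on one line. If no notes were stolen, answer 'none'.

Answer: 86 75 63 81 84

Derivation:
Op 1: note_on(86): voice 0 is free -> assigned | voices=[86 - -]
Op 2: note_on(75): voice 1 is free -> assigned | voices=[86 75 -]
Op 3: note_on(63): voice 2 is free -> assigned | voices=[86 75 63]
Op 4: note_on(81): all voices busy, STEAL voice 0 (pitch 86, oldest) -> assign | voices=[81 75 63]
Op 5: note_on(76): all voices busy, STEAL voice 1 (pitch 75, oldest) -> assign | voices=[81 76 63]
Op 6: note_on(84): all voices busy, STEAL voice 2 (pitch 63, oldest) -> assign | voices=[81 76 84]
Op 7: note_off(76): free voice 1 | voices=[81 - 84]
Op 8: note_on(89): voice 1 is free -> assigned | voices=[81 89 84]
Op 9: note_on(77): all voices busy, STEAL voice 0 (pitch 81, oldest) -> assign | voices=[77 89 84]
Op 10: note_on(62): all voices busy, STEAL voice 2 (pitch 84, oldest) -> assign | voices=[77 89 62]
Op 11: note_off(89): free voice 1 | voices=[77 - 62]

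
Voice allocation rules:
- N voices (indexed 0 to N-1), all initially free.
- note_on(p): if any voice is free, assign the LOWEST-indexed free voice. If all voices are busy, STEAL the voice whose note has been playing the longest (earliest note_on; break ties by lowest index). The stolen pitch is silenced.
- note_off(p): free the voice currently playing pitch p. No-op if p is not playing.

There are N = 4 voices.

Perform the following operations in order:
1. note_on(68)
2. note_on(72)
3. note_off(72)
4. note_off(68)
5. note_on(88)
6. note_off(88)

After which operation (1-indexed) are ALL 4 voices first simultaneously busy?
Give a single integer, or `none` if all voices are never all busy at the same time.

Answer: none

Derivation:
Op 1: note_on(68): voice 0 is free -> assigned | voices=[68 - - -]
Op 2: note_on(72): voice 1 is free -> assigned | voices=[68 72 - -]
Op 3: note_off(72): free voice 1 | voices=[68 - - -]
Op 4: note_off(68): free voice 0 | voices=[- - - -]
Op 5: note_on(88): voice 0 is free -> assigned | voices=[88 - - -]
Op 6: note_off(88): free voice 0 | voices=[- - - -]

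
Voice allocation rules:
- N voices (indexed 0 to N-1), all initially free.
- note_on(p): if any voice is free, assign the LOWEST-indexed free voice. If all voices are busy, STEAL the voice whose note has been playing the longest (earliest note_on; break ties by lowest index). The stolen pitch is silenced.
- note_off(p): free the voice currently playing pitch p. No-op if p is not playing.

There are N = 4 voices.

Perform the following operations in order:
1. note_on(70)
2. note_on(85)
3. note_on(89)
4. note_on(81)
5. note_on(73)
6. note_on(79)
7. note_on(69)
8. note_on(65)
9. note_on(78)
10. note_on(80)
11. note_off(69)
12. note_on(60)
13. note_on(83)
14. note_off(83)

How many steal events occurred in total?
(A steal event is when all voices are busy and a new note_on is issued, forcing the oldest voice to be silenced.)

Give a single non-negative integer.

Op 1: note_on(70): voice 0 is free -> assigned | voices=[70 - - -]
Op 2: note_on(85): voice 1 is free -> assigned | voices=[70 85 - -]
Op 3: note_on(89): voice 2 is free -> assigned | voices=[70 85 89 -]
Op 4: note_on(81): voice 3 is free -> assigned | voices=[70 85 89 81]
Op 5: note_on(73): all voices busy, STEAL voice 0 (pitch 70, oldest) -> assign | voices=[73 85 89 81]
Op 6: note_on(79): all voices busy, STEAL voice 1 (pitch 85, oldest) -> assign | voices=[73 79 89 81]
Op 7: note_on(69): all voices busy, STEAL voice 2 (pitch 89, oldest) -> assign | voices=[73 79 69 81]
Op 8: note_on(65): all voices busy, STEAL voice 3 (pitch 81, oldest) -> assign | voices=[73 79 69 65]
Op 9: note_on(78): all voices busy, STEAL voice 0 (pitch 73, oldest) -> assign | voices=[78 79 69 65]
Op 10: note_on(80): all voices busy, STEAL voice 1 (pitch 79, oldest) -> assign | voices=[78 80 69 65]
Op 11: note_off(69): free voice 2 | voices=[78 80 - 65]
Op 12: note_on(60): voice 2 is free -> assigned | voices=[78 80 60 65]
Op 13: note_on(83): all voices busy, STEAL voice 3 (pitch 65, oldest) -> assign | voices=[78 80 60 83]
Op 14: note_off(83): free voice 3 | voices=[78 80 60 -]

Answer: 7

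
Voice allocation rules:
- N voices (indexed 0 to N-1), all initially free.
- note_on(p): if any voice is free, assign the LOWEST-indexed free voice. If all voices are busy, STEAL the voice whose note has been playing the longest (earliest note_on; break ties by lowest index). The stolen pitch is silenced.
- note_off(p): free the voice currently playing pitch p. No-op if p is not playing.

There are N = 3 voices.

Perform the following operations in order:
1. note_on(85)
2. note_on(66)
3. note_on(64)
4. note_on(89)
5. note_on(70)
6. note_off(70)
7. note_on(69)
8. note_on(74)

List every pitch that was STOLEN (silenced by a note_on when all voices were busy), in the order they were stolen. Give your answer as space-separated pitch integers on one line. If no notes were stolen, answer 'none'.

Op 1: note_on(85): voice 0 is free -> assigned | voices=[85 - -]
Op 2: note_on(66): voice 1 is free -> assigned | voices=[85 66 -]
Op 3: note_on(64): voice 2 is free -> assigned | voices=[85 66 64]
Op 4: note_on(89): all voices busy, STEAL voice 0 (pitch 85, oldest) -> assign | voices=[89 66 64]
Op 5: note_on(70): all voices busy, STEAL voice 1 (pitch 66, oldest) -> assign | voices=[89 70 64]
Op 6: note_off(70): free voice 1 | voices=[89 - 64]
Op 7: note_on(69): voice 1 is free -> assigned | voices=[89 69 64]
Op 8: note_on(74): all voices busy, STEAL voice 2 (pitch 64, oldest) -> assign | voices=[89 69 74]

Answer: 85 66 64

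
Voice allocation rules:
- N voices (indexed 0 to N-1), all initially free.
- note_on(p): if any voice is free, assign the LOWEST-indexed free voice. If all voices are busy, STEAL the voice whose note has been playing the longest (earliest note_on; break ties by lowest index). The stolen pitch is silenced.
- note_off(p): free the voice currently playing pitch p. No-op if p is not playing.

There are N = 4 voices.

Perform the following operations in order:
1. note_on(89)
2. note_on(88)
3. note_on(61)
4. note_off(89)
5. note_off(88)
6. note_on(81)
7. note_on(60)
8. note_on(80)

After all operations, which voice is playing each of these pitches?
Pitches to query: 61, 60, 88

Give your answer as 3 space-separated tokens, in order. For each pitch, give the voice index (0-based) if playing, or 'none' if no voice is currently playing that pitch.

Answer: 2 1 none

Derivation:
Op 1: note_on(89): voice 0 is free -> assigned | voices=[89 - - -]
Op 2: note_on(88): voice 1 is free -> assigned | voices=[89 88 - -]
Op 3: note_on(61): voice 2 is free -> assigned | voices=[89 88 61 -]
Op 4: note_off(89): free voice 0 | voices=[- 88 61 -]
Op 5: note_off(88): free voice 1 | voices=[- - 61 -]
Op 6: note_on(81): voice 0 is free -> assigned | voices=[81 - 61 -]
Op 7: note_on(60): voice 1 is free -> assigned | voices=[81 60 61 -]
Op 8: note_on(80): voice 3 is free -> assigned | voices=[81 60 61 80]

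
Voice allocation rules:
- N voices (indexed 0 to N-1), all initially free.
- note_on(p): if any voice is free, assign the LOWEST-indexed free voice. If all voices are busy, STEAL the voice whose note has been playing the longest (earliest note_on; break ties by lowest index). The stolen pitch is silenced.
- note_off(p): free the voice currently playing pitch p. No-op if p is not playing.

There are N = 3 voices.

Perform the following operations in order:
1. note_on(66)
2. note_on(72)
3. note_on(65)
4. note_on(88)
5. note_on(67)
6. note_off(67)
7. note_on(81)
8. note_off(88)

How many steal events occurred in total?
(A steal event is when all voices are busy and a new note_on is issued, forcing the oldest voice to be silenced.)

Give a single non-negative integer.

Answer: 2

Derivation:
Op 1: note_on(66): voice 0 is free -> assigned | voices=[66 - -]
Op 2: note_on(72): voice 1 is free -> assigned | voices=[66 72 -]
Op 3: note_on(65): voice 2 is free -> assigned | voices=[66 72 65]
Op 4: note_on(88): all voices busy, STEAL voice 0 (pitch 66, oldest) -> assign | voices=[88 72 65]
Op 5: note_on(67): all voices busy, STEAL voice 1 (pitch 72, oldest) -> assign | voices=[88 67 65]
Op 6: note_off(67): free voice 1 | voices=[88 - 65]
Op 7: note_on(81): voice 1 is free -> assigned | voices=[88 81 65]
Op 8: note_off(88): free voice 0 | voices=[- 81 65]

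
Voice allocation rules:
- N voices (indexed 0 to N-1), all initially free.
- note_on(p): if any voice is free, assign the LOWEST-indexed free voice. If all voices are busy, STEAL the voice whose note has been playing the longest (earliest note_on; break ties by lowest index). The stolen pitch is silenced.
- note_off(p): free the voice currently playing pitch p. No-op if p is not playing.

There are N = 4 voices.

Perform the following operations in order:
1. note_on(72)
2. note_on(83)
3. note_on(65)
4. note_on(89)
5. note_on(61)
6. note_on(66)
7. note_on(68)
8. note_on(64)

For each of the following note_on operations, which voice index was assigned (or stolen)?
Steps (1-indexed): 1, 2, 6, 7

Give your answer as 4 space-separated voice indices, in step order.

Answer: 0 1 1 2

Derivation:
Op 1: note_on(72): voice 0 is free -> assigned | voices=[72 - - -]
Op 2: note_on(83): voice 1 is free -> assigned | voices=[72 83 - -]
Op 3: note_on(65): voice 2 is free -> assigned | voices=[72 83 65 -]
Op 4: note_on(89): voice 3 is free -> assigned | voices=[72 83 65 89]
Op 5: note_on(61): all voices busy, STEAL voice 0 (pitch 72, oldest) -> assign | voices=[61 83 65 89]
Op 6: note_on(66): all voices busy, STEAL voice 1 (pitch 83, oldest) -> assign | voices=[61 66 65 89]
Op 7: note_on(68): all voices busy, STEAL voice 2 (pitch 65, oldest) -> assign | voices=[61 66 68 89]
Op 8: note_on(64): all voices busy, STEAL voice 3 (pitch 89, oldest) -> assign | voices=[61 66 68 64]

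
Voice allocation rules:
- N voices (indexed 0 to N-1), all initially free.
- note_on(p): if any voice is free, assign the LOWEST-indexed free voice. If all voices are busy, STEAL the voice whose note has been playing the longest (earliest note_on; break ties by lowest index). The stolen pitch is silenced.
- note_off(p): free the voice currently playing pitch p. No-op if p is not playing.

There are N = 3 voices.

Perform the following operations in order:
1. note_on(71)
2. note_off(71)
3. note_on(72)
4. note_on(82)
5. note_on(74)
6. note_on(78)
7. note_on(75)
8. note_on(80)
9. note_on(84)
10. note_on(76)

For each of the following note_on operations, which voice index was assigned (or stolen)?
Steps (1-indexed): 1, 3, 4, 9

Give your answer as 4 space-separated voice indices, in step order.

Op 1: note_on(71): voice 0 is free -> assigned | voices=[71 - -]
Op 2: note_off(71): free voice 0 | voices=[- - -]
Op 3: note_on(72): voice 0 is free -> assigned | voices=[72 - -]
Op 4: note_on(82): voice 1 is free -> assigned | voices=[72 82 -]
Op 5: note_on(74): voice 2 is free -> assigned | voices=[72 82 74]
Op 6: note_on(78): all voices busy, STEAL voice 0 (pitch 72, oldest) -> assign | voices=[78 82 74]
Op 7: note_on(75): all voices busy, STEAL voice 1 (pitch 82, oldest) -> assign | voices=[78 75 74]
Op 8: note_on(80): all voices busy, STEAL voice 2 (pitch 74, oldest) -> assign | voices=[78 75 80]
Op 9: note_on(84): all voices busy, STEAL voice 0 (pitch 78, oldest) -> assign | voices=[84 75 80]
Op 10: note_on(76): all voices busy, STEAL voice 1 (pitch 75, oldest) -> assign | voices=[84 76 80]

Answer: 0 0 1 0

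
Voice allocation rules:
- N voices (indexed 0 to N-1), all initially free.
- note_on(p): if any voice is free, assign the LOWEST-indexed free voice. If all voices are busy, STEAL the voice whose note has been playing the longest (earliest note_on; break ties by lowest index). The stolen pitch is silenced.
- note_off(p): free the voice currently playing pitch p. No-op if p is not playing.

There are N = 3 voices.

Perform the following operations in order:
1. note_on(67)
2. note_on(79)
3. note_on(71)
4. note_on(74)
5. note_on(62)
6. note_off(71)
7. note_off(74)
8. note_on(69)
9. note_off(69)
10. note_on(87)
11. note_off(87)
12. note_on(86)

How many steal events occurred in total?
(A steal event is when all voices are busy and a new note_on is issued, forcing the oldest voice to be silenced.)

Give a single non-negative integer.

Op 1: note_on(67): voice 0 is free -> assigned | voices=[67 - -]
Op 2: note_on(79): voice 1 is free -> assigned | voices=[67 79 -]
Op 3: note_on(71): voice 2 is free -> assigned | voices=[67 79 71]
Op 4: note_on(74): all voices busy, STEAL voice 0 (pitch 67, oldest) -> assign | voices=[74 79 71]
Op 5: note_on(62): all voices busy, STEAL voice 1 (pitch 79, oldest) -> assign | voices=[74 62 71]
Op 6: note_off(71): free voice 2 | voices=[74 62 -]
Op 7: note_off(74): free voice 0 | voices=[- 62 -]
Op 8: note_on(69): voice 0 is free -> assigned | voices=[69 62 -]
Op 9: note_off(69): free voice 0 | voices=[- 62 -]
Op 10: note_on(87): voice 0 is free -> assigned | voices=[87 62 -]
Op 11: note_off(87): free voice 0 | voices=[- 62 -]
Op 12: note_on(86): voice 0 is free -> assigned | voices=[86 62 -]

Answer: 2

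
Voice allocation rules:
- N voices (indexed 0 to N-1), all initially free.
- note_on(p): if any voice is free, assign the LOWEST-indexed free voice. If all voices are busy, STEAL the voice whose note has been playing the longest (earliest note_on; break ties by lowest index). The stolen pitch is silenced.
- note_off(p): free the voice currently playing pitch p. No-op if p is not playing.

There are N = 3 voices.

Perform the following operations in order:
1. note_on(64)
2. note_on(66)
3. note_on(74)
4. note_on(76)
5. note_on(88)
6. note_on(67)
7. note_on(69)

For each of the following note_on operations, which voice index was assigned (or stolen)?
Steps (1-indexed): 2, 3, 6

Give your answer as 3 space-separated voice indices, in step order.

Op 1: note_on(64): voice 0 is free -> assigned | voices=[64 - -]
Op 2: note_on(66): voice 1 is free -> assigned | voices=[64 66 -]
Op 3: note_on(74): voice 2 is free -> assigned | voices=[64 66 74]
Op 4: note_on(76): all voices busy, STEAL voice 0 (pitch 64, oldest) -> assign | voices=[76 66 74]
Op 5: note_on(88): all voices busy, STEAL voice 1 (pitch 66, oldest) -> assign | voices=[76 88 74]
Op 6: note_on(67): all voices busy, STEAL voice 2 (pitch 74, oldest) -> assign | voices=[76 88 67]
Op 7: note_on(69): all voices busy, STEAL voice 0 (pitch 76, oldest) -> assign | voices=[69 88 67]

Answer: 1 2 2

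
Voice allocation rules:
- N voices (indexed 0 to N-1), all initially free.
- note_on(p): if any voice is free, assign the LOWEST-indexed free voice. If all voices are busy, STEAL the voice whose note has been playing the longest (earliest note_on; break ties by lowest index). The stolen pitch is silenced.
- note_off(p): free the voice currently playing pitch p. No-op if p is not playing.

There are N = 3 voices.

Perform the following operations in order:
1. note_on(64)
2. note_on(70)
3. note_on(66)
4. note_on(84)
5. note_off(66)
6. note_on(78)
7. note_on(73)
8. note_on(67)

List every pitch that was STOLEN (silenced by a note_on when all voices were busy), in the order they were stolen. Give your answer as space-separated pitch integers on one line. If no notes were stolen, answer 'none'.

Op 1: note_on(64): voice 0 is free -> assigned | voices=[64 - -]
Op 2: note_on(70): voice 1 is free -> assigned | voices=[64 70 -]
Op 3: note_on(66): voice 2 is free -> assigned | voices=[64 70 66]
Op 4: note_on(84): all voices busy, STEAL voice 0 (pitch 64, oldest) -> assign | voices=[84 70 66]
Op 5: note_off(66): free voice 2 | voices=[84 70 -]
Op 6: note_on(78): voice 2 is free -> assigned | voices=[84 70 78]
Op 7: note_on(73): all voices busy, STEAL voice 1 (pitch 70, oldest) -> assign | voices=[84 73 78]
Op 8: note_on(67): all voices busy, STEAL voice 0 (pitch 84, oldest) -> assign | voices=[67 73 78]

Answer: 64 70 84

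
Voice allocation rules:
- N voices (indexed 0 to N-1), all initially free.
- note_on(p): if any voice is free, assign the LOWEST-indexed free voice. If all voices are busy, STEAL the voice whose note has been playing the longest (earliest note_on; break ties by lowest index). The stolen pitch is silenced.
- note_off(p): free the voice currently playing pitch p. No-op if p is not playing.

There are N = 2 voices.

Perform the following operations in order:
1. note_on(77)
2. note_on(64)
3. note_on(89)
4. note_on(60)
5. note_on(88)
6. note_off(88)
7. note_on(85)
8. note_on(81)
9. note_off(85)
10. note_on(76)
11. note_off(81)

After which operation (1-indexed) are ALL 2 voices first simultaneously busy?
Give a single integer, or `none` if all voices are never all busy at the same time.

Op 1: note_on(77): voice 0 is free -> assigned | voices=[77 -]
Op 2: note_on(64): voice 1 is free -> assigned | voices=[77 64]
Op 3: note_on(89): all voices busy, STEAL voice 0 (pitch 77, oldest) -> assign | voices=[89 64]
Op 4: note_on(60): all voices busy, STEAL voice 1 (pitch 64, oldest) -> assign | voices=[89 60]
Op 5: note_on(88): all voices busy, STEAL voice 0 (pitch 89, oldest) -> assign | voices=[88 60]
Op 6: note_off(88): free voice 0 | voices=[- 60]
Op 7: note_on(85): voice 0 is free -> assigned | voices=[85 60]
Op 8: note_on(81): all voices busy, STEAL voice 1 (pitch 60, oldest) -> assign | voices=[85 81]
Op 9: note_off(85): free voice 0 | voices=[- 81]
Op 10: note_on(76): voice 0 is free -> assigned | voices=[76 81]
Op 11: note_off(81): free voice 1 | voices=[76 -]

Answer: 2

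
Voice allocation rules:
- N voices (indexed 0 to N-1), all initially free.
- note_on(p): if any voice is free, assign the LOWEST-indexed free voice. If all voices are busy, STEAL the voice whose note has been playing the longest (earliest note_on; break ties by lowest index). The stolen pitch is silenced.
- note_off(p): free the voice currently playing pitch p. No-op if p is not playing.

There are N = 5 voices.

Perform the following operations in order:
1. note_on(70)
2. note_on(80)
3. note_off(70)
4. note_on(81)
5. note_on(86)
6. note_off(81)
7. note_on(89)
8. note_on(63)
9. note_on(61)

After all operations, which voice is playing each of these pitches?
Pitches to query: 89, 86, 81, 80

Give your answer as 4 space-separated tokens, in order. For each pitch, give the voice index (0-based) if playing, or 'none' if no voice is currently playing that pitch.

Answer: 0 2 none 1

Derivation:
Op 1: note_on(70): voice 0 is free -> assigned | voices=[70 - - - -]
Op 2: note_on(80): voice 1 is free -> assigned | voices=[70 80 - - -]
Op 3: note_off(70): free voice 0 | voices=[- 80 - - -]
Op 4: note_on(81): voice 0 is free -> assigned | voices=[81 80 - - -]
Op 5: note_on(86): voice 2 is free -> assigned | voices=[81 80 86 - -]
Op 6: note_off(81): free voice 0 | voices=[- 80 86 - -]
Op 7: note_on(89): voice 0 is free -> assigned | voices=[89 80 86 - -]
Op 8: note_on(63): voice 3 is free -> assigned | voices=[89 80 86 63 -]
Op 9: note_on(61): voice 4 is free -> assigned | voices=[89 80 86 63 61]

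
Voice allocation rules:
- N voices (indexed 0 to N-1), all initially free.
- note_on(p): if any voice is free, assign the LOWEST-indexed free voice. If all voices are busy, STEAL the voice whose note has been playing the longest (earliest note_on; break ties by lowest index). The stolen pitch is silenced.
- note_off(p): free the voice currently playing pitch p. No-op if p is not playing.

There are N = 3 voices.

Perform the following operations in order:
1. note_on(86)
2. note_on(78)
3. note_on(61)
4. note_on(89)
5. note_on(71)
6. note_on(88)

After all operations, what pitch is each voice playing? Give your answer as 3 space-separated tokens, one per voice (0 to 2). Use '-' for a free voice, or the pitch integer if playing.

Answer: 89 71 88

Derivation:
Op 1: note_on(86): voice 0 is free -> assigned | voices=[86 - -]
Op 2: note_on(78): voice 1 is free -> assigned | voices=[86 78 -]
Op 3: note_on(61): voice 2 is free -> assigned | voices=[86 78 61]
Op 4: note_on(89): all voices busy, STEAL voice 0 (pitch 86, oldest) -> assign | voices=[89 78 61]
Op 5: note_on(71): all voices busy, STEAL voice 1 (pitch 78, oldest) -> assign | voices=[89 71 61]
Op 6: note_on(88): all voices busy, STEAL voice 2 (pitch 61, oldest) -> assign | voices=[89 71 88]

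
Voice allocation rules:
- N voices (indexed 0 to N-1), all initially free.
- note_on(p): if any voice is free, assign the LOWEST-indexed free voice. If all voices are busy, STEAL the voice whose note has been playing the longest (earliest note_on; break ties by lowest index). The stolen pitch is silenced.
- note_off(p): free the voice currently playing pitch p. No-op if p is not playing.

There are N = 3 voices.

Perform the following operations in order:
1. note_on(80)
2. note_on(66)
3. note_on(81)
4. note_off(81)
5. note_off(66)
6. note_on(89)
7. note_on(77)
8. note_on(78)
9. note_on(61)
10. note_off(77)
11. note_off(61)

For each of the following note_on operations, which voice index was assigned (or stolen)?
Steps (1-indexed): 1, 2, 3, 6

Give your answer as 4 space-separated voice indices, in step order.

Answer: 0 1 2 1

Derivation:
Op 1: note_on(80): voice 0 is free -> assigned | voices=[80 - -]
Op 2: note_on(66): voice 1 is free -> assigned | voices=[80 66 -]
Op 3: note_on(81): voice 2 is free -> assigned | voices=[80 66 81]
Op 4: note_off(81): free voice 2 | voices=[80 66 -]
Op 5: note_off(66): free voice 1 | voices=[80 - -]
Op 6: note_on(89): voice 1 is free -> assigned | voices=[80 89 -]
Op 7: note_on(77): voice 2 is free -> assigned | voices=[80 89 77]
Op 8: note_on(78): all voices busy, STEAL voice 0 (pitch 80, oldest) -> assign | voices=[78 89 77]
Op 9: note_on(61): all voices busy, STEAL voice 1 (pitch 89, oldest) -> assign | voices=[78 61 77]
Op 10: note_off(77): free voice 2 | voices=[78 61 -]
Op 11: note_off(61): free voice 1 | voices=[78 - -]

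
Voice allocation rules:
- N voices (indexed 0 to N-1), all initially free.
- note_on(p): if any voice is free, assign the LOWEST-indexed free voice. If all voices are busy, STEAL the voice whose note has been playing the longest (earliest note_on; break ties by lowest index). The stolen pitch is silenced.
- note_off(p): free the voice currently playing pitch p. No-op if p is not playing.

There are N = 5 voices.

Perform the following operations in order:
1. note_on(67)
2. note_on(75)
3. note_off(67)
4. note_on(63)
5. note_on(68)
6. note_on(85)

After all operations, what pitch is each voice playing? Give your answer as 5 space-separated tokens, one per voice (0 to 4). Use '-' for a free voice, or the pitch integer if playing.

Op 1: note_on(67): voice 0 is free -> assigned | voices=[67 - - - -]
Op 2: note_on(75): voice 1 is free -> assigned | voices=[67 75 - - -]
Op 3: note_off(67): free voice 0 | voices=[- 75 - - -]
Op 4: note_on(63): voice 0 is free -> assigned | voices=[63 75 - - -]
Op 5: note_on(68): voice 2 is free -> assigned | voices=[63 75 68 - -]
Op 6: note_on(85): voice 3 is free -> assigned | voices=[63 75 68 85 -]

Answer: 63 75 68 85 -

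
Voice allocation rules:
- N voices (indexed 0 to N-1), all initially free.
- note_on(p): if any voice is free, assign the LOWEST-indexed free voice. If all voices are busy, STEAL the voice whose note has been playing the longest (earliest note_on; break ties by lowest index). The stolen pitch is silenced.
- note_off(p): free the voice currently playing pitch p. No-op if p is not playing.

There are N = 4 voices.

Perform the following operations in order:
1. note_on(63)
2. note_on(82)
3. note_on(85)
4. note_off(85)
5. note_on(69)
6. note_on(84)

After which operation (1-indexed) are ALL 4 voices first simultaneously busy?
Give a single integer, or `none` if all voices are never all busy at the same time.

Answer: 6

Derivation:
Op 1: note_on(63): voice 0 is free -> assigned | voices=[63 - - -]
Op 2: note_on(82): voice 1 is free -> assigned | voices=[63 82 - -]
Op 3: note_on(85): voice 2 is free -> assigned | voices=[63 82 85 -]
Op 4: note_off(85): free voice 2 | voices=[63 82 - -]
Op 5: note_on(69): voice 2 is free -> assigned | voices=[63 82 69 -]
Op 6: note_on(84): voice 3 is free -> assigned | voices=[63 82 69 84]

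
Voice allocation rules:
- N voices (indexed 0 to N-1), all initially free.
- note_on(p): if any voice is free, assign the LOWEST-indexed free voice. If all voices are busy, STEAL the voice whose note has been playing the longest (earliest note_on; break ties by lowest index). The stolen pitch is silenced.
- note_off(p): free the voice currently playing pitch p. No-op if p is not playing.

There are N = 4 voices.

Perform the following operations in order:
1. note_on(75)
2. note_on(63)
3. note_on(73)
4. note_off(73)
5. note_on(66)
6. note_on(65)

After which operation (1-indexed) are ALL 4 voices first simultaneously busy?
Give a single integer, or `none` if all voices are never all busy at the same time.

Op 1: note_on(75): voice 0 is free -> assigned | voices=[75 - - -]
Op 2: note_on(63): voice 1 is free -> assigned | voices=[75 63 - -]
Op 3: note_on(73): voice 2 is free -> assigned | voices=[75 63 73 -]
Op 4: note_off(73): free voice 2 | voices=[75 63 - -]
Op 5: note_on(66): voice 2 is free -> assigned | voices=[75 63 66 -]
Op 6: note_on(65): voice 3 is free -> assigned | voices=[75 63 66 65]

Answer: 6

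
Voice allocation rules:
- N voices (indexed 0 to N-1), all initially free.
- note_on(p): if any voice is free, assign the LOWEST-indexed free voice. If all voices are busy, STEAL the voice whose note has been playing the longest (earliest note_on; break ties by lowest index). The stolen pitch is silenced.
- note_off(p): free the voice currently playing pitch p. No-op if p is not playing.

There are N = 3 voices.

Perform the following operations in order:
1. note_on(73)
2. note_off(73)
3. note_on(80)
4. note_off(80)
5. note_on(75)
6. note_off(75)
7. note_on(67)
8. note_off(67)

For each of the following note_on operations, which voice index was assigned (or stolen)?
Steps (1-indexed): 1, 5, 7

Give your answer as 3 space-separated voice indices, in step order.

Answer: 0 0 0

Derivation:
Op 1: note_on(73): voice 0 is free -> assigned | voices=[73 - -]
Op 2: note_off(73): free voice 0 | voices=[- - -]
Op 3: note_on(80): voice 0 is free -> assigned | voices=[80 - -]
Op 4: note_off(80): free voice 0 | voices=[- - -]
Op 5: note_on(75): voice 0 is free -> assigned | voices=[75 - -]
Op 6: note_off(75): free voice 0 | voices=[- - -]
Op 7: note_on(67): voice 0 is free -> assigned | voices=[67 - -]
Op 8: note_off(67): free voice 0 | voices=[- - -]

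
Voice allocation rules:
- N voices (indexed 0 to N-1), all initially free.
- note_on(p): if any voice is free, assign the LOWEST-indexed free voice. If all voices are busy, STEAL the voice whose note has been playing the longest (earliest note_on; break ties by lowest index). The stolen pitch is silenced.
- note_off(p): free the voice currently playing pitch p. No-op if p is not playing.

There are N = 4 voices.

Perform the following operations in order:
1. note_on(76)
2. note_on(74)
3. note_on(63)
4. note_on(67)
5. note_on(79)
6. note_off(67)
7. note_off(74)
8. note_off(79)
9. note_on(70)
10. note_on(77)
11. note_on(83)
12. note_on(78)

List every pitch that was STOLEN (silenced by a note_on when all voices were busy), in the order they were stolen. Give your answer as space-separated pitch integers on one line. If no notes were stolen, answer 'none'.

Answer: 76 63

Derivation:
Op 1: note_on(76): voice 0 is free -> assigned | voices=[76 - - -]
Op 2: note_on(74): voice 1 is free -> assigned | voices=[76 74 - -]
Op 3: note_on(63): voice 2 is free -> assigned | voices=[76 74 63 -]
Op 4: note_on(67): voice 3 is free -> assigned | voices=[76 74 63 67]
Op 5: note_on(79): all voices busy, STEAL voice 0 (pitch 76, oldest) -> assign | voices=[79 74 63 67]
Op 6: note_off(67): free voice 3 | voices=[79 74 63 -]
Op 7: note_off(74): free voice 1 | voices=[79 - 63 -]
Op 8: note_off(79): free voice 0 | voices=[- - 63 -]
Op 9: note_on(70): voice 0 is free -> assigned | voices=[70 - 63 -]
Op 10: note_on(77): voice 1 is free -> assigned | voices=[70 77 63 -]
Op 11: note_on(83): voice 3 is free -> assigned | voices=[70 77 63 83]
Op 12: note_on(78): all voices busy, STEAL voice 2 (pitch 63, oldest) -> assign | voices=[70 77 78 83]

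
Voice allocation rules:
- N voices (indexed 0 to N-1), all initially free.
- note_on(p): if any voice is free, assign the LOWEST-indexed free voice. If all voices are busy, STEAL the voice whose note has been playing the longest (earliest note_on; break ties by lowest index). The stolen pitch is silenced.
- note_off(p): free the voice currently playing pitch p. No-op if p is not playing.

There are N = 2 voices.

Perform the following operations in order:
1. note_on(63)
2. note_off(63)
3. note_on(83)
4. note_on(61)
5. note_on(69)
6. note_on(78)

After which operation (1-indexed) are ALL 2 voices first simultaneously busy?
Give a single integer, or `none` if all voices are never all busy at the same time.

Answer: 4

Derivation:
Op 1: note_on(63): voice 0 is free -> assigned | voices=[63 -]
Op 2: note_off(63): free voice 0 | voices=[- -]
Op 3: note_on(83): voice 0 is free -> assigned | voices=[83 -]
Op 4: note_on(61): voice 1 is free -> assigned | voices=[83 61]
Op 5: note_on(69): all voices busy, STEAL voice 0 (pitch 83, oldest) -> assign | voices=[69 61]
Op 6: note_on(78): all voices busy, STEAL voice 1 (pitch 61, oldest) -> assign | voices=[69 78]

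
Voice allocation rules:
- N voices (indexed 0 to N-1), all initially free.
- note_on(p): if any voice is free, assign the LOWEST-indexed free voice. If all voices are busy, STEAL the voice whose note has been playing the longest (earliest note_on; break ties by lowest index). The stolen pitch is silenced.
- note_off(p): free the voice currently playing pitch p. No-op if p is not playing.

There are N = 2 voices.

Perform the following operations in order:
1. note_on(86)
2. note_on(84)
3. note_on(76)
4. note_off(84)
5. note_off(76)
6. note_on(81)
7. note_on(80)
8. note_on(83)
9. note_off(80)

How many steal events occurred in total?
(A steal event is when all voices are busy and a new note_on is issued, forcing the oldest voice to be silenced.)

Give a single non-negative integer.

Op 1: note_on(86): voice 0 is free -> assigned | voices=[86 -]
Op 2: note_on(84): voice 1 is free -> assigned | voices=[86 84]
Op 3: note_on(76): all voices busy, STEAL voice 0 (pitch 86, oldest) -> assign | voices=[76 84]
Op 4: note_off(84): free voice 1 | voices=[76 -]
Op 5: note_off(76): free voice 0 | voices=[- -]
Op 6: note_on(81): voice 0 is free -> assigned | voices=[81 -]
Op 7: note_on(80): voice 1 is free -> assigned | voices=[81 80]
Op 8: note_on(83): all voices busy, STEAL voice 0 (pitch 81, oldest) -> assign | voices=[83 80]
Op 9: note_off(80): free voice 1 | voices=[83 -]

Answer: 2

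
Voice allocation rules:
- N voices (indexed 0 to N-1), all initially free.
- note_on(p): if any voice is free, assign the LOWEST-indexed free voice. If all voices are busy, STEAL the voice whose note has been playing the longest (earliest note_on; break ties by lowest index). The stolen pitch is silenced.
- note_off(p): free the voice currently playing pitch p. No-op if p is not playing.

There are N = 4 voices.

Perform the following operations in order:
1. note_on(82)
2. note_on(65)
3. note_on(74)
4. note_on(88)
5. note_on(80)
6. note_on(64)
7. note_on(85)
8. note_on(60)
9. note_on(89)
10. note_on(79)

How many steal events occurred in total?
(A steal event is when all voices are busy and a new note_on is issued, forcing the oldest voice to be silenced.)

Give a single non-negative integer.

Op 1: note_on(82): voice 0 is free -> assigned | voices=[82 - - -]
Op 2: note_on(65): voice 1 is free -> assigned | voices=[82 65 - -]
Op 3: note_on(74): voice 2 is free -> assigned | voices=[82 65 74 -]
Op 4: note_on(88): voice 3 is free -> assigned | voices=[82 65 74 88]
Op 5: note_on(80): all voices busy, STEAL voice 0 (pitch 82, oldest) -> assign | voices=[80 65 74 88]
Op 6: note_on(64): all voices busy, STEAL voice 1 (pitch 65, oldest) -> assign | voices=[80 64 74 88]
Op 7: note_on(85): all voices busy, STEAL voice 2 (pitch 74, oldest) -> assign | voices=[80 64 85 88]
Op 8: note_on(60): all voices busy, STEAL voice 3 (pitch 88, oldest) -> assign | voices=[80 64 85 60]
Op 9: note_on(89): all voices busy, STEAL voice 0 (pitch 80, oldest) -> assign | voices=[89 64 85 60]
Op 10: note_on(79): all voices busy, STEAL voice 1 (pitch 64, oldest) -> assign | voices=[89 79 85 60]

Answer: 6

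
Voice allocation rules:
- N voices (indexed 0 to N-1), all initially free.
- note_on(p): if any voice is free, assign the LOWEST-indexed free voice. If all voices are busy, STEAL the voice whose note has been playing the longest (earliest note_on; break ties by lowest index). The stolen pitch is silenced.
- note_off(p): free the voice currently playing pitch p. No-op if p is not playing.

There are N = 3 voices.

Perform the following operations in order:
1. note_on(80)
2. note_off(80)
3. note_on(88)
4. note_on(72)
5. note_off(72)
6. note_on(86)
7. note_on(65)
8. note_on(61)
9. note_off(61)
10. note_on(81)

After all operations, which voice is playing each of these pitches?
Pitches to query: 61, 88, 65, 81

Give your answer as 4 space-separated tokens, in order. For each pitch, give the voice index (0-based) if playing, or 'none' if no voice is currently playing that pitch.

Op 1: note_on(80): voice 0 is free -> assigned | voices=[80 - -]
Op 2: note_off(80): free voice 0 | voices=[- - -]
Op 3: note_on(88): voice 0 is free -> assigned | voices=[88 - -]
Op 4: note_on(72): voice 1 is free -> assigned | voices=[88 72 -]
Op 5: note_off(72): free voice 1 | voices=[88 - -]
Op 6: note_on(86): voice 1 is free -> assigned | voices=[88 86 -]
Op 7: note_on(65): voice 2 is free -> assigned | voices=[88 86 65]
Op 8: note_on(61): all voices busy, STEAL voice 0 (pitch 88, oldest) -> assign | voices=[61 86 65]
Op 9: note_off(61): free voice 0 | voices=[- 86 65]
Op 10: note_on(81): voice 0 is free -> assigned | voices=[81 86 65]

Answer: none none 2 0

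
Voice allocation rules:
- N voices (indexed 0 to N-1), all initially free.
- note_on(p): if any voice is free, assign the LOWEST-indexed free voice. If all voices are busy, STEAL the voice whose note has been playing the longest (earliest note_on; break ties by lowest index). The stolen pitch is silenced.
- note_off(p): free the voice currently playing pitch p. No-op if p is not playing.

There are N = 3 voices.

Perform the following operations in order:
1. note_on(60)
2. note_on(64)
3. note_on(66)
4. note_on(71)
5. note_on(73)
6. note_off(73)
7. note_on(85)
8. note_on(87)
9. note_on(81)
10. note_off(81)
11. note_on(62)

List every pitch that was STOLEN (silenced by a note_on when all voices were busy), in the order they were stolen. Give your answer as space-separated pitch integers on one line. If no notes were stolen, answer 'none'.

Answer: 60 64 66 71

Derivation:
Op 1: note_on(60): voice 0 is free -> assigned | voices=[60 - -]
Op 2: note_on(64): voice 1 is free -> assigned | voices=[60 64 -]
Op 3: note_on(66): voice 2 is free -> assigned | voices=[60 64 66]
Op 4: note_on(71): all voices busy, STEAL voice 0 (pitch 60, oldest) -> assign | voices=[71 64 66]
Op 5: note_on(73): all voices busy, STEAL voice 1 (pitch 64, oldest) -> assign | voices=[71 73 66]
Op 6: note_off(73): free voice 1 | voices=[71 - 66]
Op 7: note_on(85): voice 1 is free -> assigned | voices=[71 85 66]
Op 8: note_on(87): all voices busy, STEAL voice 2 (pitch 66, oldest) -> assign | voices=[71 85 87]
Op 9: note_on(81): all voices busy, STEAL voice 0 (pitch 71, oldest) -> assign | voices=[81 85 87]
Op 10: note_off(81): free voice 0 | voices=[- 85 87]
Op 11: note_on(62): voice 0 is free -> assigned | voices=[62 85 87]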